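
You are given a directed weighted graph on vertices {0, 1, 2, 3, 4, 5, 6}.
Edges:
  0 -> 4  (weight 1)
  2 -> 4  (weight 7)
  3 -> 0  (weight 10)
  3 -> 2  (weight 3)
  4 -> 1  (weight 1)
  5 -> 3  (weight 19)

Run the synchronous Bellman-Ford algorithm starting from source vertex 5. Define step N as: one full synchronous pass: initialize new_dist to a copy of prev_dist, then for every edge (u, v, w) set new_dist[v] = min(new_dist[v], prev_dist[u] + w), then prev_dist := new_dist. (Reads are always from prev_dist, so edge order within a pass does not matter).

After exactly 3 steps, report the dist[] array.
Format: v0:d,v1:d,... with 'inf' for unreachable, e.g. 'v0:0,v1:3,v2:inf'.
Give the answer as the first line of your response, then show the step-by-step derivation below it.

v0:29,v1:inf,v2:22,v3:19,v4:29,v5:0,v6:inf

step 1: dist = v0:inf,v1:inf,v2:inf,v3:19,v4:inf,v5:0,v6:inf
step 2: dist = v0:29,v1:inf,v2:22,v3:19,v4:inf,v5:0,v6:inf
step 3: dist = v0:29,v1:inf,v2:22,v3:19,v4:29,v5:0,v6:inf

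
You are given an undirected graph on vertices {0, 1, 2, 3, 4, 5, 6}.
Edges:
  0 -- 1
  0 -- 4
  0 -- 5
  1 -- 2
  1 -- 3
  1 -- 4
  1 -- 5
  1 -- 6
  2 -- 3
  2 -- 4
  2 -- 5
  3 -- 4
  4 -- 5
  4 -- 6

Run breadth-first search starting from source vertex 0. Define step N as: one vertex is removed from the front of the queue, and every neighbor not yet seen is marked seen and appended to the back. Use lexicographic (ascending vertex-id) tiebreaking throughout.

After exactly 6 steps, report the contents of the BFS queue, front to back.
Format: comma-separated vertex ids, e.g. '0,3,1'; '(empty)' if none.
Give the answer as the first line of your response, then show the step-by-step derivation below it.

6

step 1: dequeue 0; queue=[1,4,5]; order=0
step 2: dequeue 1; queue=[4,5,2,3,6]; order=0,1
step 3: dequeue 4; queue=[5,2,3,6]; order=0,1,4
step 4: dequeue 5; queue=[2,3,6]; order=0,1,4,5
step 5: dequeue 2; queue=[3,6]; order=0,1,4,5,2
step 6: dequeue 3; queue=[6]; order=0,1,4,5,2,3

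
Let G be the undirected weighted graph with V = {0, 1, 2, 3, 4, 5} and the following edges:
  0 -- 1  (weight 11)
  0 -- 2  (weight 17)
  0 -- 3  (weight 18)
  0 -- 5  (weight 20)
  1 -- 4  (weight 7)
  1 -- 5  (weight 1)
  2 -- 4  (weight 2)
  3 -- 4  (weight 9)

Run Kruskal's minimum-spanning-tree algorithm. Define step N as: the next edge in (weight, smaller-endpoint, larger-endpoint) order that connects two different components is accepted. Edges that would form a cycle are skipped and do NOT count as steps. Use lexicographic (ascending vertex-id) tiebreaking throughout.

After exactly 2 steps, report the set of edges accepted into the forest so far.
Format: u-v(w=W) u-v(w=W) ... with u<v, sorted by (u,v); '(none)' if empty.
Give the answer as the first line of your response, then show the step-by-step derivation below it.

1-5(w=1) 2-4(w=2)

step 1: add edge 1-5 (w=1); MST = {1-5(w=1)}
step 2: add edge 2-4 (w=2); MST = {1-5(w=1) 2-4(w=2)}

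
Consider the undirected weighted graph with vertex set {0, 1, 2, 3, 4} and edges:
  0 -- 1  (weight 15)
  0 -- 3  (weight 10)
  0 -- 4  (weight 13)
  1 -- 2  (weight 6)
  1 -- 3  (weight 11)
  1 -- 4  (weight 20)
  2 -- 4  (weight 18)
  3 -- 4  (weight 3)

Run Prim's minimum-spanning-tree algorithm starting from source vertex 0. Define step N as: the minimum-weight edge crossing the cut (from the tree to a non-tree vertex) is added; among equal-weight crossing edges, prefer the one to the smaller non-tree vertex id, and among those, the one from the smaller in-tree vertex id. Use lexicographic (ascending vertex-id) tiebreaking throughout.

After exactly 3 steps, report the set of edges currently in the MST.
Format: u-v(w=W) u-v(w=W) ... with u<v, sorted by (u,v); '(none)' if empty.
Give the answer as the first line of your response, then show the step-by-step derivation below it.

0-3(w=10) 1-3(w=11) 3-4(w=3)

step 1: add edge 0-3 (w=10); MST = {0-3(w=10)}
step 2: add edge 3-4 (w=3); MST = {0-3(w=10) 3-4(w=3)}
step 3: add edge 1-3 (w=11); MST = {0-3(w=10) 1-3(w=11) 3-4(w=3)}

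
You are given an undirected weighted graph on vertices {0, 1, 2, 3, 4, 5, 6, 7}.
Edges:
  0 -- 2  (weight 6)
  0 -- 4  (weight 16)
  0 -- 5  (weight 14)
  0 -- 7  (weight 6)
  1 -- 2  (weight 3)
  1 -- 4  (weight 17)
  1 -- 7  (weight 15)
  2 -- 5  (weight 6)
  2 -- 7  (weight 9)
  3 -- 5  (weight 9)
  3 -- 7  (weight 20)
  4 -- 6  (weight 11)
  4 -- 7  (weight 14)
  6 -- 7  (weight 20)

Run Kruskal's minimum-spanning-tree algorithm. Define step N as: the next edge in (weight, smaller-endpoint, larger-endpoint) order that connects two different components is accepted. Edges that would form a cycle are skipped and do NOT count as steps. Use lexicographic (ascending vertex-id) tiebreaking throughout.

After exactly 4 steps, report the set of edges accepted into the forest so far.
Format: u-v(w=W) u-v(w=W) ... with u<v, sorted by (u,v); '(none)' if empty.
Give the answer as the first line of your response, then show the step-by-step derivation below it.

0-2(w=6) 0-7(w=6) 1-2(w=3) 2-5(w=6)

step 1: add edge 1-2 (w=3); MST = {1-2(w=3)}
step 2: add edge 0-2 (w=6); MST = {0-2(w=6) 1-2(w=3)}
step 3: add edge 0-7 (w=6); MST = {0-2(w=6) 0-7(w=6) 1-2(w=3)}
step 4: add edge 2-5 (w=6); MST = {0-2(w=6) 0-7(w=6) 1-2(w=3) 2-5(w=6)}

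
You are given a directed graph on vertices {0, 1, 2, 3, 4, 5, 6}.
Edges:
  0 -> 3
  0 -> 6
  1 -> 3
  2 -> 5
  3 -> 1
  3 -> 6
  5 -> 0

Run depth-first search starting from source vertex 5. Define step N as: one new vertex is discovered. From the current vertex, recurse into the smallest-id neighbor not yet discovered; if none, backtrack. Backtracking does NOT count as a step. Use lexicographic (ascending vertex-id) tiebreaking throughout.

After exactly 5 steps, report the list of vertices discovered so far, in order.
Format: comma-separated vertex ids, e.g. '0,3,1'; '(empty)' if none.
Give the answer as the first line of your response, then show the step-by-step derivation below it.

5,0,3,1,6

step 1: discover 5; path=5; order=5
step 2: discover 0; path=5>0; order=5,0
step 3: discover 3; path=5>0>3; order=5,0,3
step 4: discover 1; path=5>0>3>1; order=5,0,3,1
step 5: discover 6; path=5>0>3>6; order=5,0,3,1,6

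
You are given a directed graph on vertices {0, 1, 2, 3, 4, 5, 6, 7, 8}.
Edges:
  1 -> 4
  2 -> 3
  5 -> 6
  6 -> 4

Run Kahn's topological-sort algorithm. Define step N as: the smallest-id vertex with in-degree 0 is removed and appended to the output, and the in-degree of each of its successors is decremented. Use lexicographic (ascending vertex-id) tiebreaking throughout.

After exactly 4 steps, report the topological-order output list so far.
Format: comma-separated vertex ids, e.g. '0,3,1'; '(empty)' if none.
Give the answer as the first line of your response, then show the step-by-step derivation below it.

0,1,2,3

step 1: output 0; order=[0]; indeg=(0,0,0,1,2,0,1,0,0)
step 2: output 1; order=[0,1]; indeg=(0,0,0,1,1,0,1,0,0)
step 3: output 2; order=[0,1,2]; indeg=(0,0,0,0,1,0,1,0,0)
step 4: output 3; order=[0,1,2,3]; indeg=(0,0,0,0,1,0,1,0,0)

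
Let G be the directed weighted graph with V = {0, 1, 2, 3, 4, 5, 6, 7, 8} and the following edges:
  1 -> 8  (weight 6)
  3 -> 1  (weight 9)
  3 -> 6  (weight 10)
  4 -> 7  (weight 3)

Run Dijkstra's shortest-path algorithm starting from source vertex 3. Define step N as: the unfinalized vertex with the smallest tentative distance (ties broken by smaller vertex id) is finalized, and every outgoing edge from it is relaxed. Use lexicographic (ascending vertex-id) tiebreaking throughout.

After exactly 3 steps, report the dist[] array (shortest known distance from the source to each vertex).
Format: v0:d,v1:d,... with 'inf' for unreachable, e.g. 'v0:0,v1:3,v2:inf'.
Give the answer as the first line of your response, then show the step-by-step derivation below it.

v0:inf,v1:9,v2:inf,v3:0,v4:inf,v5:inf,v6:10,v7:inf,v8:15

step 1: dist = v0:inf,v1:9,v2:inf,v3:0,v4:inf,v5:inf,v6:10,v7:inf,v8:inf
step 2: dist = v0:inf,v1:9,v2:inf,v3:0,v4:inf,v5:inf,v6:10,v7:inf,v8:15
step 3: dist = v0:inf,v1:9,v2:inf,v3:0,v4:inf,v5:inf,v6:10,v7:inf,v8:15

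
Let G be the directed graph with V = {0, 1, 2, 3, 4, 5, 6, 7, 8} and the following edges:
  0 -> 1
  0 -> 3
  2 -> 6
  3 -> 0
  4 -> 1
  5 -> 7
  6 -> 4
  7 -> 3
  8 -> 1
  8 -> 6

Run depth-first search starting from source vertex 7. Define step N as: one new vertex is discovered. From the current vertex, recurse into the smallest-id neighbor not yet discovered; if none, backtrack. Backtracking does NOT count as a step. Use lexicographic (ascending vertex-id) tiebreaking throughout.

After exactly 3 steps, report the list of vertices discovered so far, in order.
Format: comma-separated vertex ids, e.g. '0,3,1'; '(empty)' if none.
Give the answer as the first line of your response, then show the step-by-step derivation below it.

7,3,0

step 1: discover 7; path=7; order=7
step 2: discover 3; path=7>3; order=7,3
step 3: discover 0; path=7>3>0; order=7,3,0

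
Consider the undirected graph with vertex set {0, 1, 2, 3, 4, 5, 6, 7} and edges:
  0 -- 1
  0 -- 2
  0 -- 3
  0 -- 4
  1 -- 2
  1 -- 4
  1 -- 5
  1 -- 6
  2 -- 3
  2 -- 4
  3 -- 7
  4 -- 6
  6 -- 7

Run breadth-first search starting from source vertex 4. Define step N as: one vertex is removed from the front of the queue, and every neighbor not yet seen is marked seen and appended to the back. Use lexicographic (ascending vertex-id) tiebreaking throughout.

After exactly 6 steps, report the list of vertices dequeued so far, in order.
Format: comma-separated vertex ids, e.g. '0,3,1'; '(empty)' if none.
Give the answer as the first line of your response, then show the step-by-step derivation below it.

4,0,1,2,6,3

step 1: dequeue 4; queue=[0,1,2,6]; order=4
step 2: dequeue 0; queue=[1,2,6,3]; order=4,0
step 3: dequeue 1; queue=[2,6,3,5]; order=4,0,1
step 4: dequeue 2; queue=[6,3,5]; order=4,0,1,2
step 5: dequeue 6; queue=[3,5,7]; order=4,0,1,2,6
step 6: dequeue 3; queue=[5,7]; order=4,0,1,2,6,3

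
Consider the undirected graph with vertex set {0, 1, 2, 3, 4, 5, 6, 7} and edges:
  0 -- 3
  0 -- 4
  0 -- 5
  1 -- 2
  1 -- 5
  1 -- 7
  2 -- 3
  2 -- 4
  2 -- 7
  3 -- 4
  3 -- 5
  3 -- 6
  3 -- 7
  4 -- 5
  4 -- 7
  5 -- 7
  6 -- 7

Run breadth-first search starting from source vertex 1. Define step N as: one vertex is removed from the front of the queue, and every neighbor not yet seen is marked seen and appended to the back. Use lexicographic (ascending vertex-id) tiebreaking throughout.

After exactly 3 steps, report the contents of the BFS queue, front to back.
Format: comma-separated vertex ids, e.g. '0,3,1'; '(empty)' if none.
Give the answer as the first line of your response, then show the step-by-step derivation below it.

7,3,4,0

step 1: dequeue 1; queue=[2,5,7]; order=1
step 2: dequeue 2; queue=[5,7,3,4]; order=1,2
step 3: dequeue 5; queue=[7,3,4,0]; order=1,2,5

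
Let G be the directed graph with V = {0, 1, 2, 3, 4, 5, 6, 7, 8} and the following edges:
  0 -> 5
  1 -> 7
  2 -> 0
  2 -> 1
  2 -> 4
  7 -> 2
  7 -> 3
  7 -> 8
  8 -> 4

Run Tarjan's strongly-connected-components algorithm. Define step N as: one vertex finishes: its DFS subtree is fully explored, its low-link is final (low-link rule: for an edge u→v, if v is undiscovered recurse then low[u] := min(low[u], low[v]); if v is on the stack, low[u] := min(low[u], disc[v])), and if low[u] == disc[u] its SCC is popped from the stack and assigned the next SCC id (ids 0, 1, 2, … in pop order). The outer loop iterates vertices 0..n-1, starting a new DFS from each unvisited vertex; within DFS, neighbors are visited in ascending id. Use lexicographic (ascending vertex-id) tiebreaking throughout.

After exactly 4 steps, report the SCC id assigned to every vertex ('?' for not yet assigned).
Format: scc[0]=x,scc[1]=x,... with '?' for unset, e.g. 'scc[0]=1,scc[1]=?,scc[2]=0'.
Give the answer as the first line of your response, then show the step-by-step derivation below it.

scc[0]=1,scc[1]=?,scc[2]=?,scc[3]=?,scc[4]=2,scc[5]=0,scc[6]=?,scc[7]=?,scc[8]=?

step 1: low=(low[0]=0,low[1]=?,low[2]=?,low[3]=?,low[4]=?,low[5]=1,low[6]=?,low[7]=?,low[8]=?); scc=(scc[0]=?,scc[1]=?,scc[2]=?,scc[3]=?,scc[4]=?,scc[5]=0,scc[6]=?,scc[7]=?,scc[8]=?)
step 2: low=(low[0]=0,low[1]=?,low[2]=?,low[3]=?,low[4]=?,low[5]=1,low[6]=?,low[7]=?,low[8]=?); scc=(scc[0]=1,scc[1]=?,scc[2]=?,scc[3]=?,scc[4]=?,scc[5]=0,scc[6]=?,scc[7]=?,scc[8]=?)
step 3: low=(low[0]=0,low[1]=2,low[2]=2,low[3]=?,low[4]=5,low[5]=1,low[6]=?,low[7]=3,low[8]=?); scc=(scc[0]=1,scc[1]=?,scc[2]=?,scc[3]=?,scc[4]=2,scc[5]=0,scc[6]=?,scc[7]=?,scc[8]=?)
step 4: low=(low[0]=0,low[1]=2,low[2]=2,low[3]=?,low[4]=5,low[5]=1,low[6]=?,low[7]=3,low[8]=?); scc=(scc[0]=1,scc[1]=?,scc[2]=?,scc[3]=?,scc[4]=2,scc[5]=0,scc[6]=?,scc[7]=?,scc[8]=?)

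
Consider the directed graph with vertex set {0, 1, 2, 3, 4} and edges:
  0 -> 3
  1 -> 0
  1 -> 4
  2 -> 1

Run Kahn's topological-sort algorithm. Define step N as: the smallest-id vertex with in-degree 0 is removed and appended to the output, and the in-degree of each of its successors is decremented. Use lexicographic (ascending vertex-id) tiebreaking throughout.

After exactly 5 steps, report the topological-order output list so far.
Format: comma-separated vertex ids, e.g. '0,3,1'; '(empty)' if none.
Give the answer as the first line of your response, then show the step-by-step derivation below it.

2,1,0,3,4

step 1: output 2; order=[2]; indeg=(1,0,0,1,1)
step 2: output 1; order=[2,1]; indeg=(0,0,0,1,0)
step 3: output 0; order=[2,1,0]; indeg=(0,0,0,0,0)
step 4: output 3; order=[2,1,0,3]; indeg=(0,0,0,0,0)
step 5: output 4; order=[2,1,0,3,4]; indeg=(0,0,0,0,0)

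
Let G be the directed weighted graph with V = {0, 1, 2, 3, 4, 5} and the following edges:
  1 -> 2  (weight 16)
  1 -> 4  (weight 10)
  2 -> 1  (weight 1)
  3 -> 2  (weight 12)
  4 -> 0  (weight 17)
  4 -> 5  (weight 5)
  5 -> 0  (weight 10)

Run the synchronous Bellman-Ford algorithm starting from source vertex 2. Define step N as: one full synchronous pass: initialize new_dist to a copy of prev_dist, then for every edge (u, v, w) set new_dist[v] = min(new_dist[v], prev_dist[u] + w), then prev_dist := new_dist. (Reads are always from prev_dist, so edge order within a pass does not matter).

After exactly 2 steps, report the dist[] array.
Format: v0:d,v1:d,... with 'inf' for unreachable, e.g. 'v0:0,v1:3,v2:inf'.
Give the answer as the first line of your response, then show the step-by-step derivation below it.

v0:inf,v1:1,v2:0,v3:inf,v4:11,v5:inf

step 1: dist = v0:inf,v1:1,v2:0,v3:inf,v4:inf,v5:inf
step 2: dist = v0:inf,v1:1,v2:0,v3:inf,v4:11,v5:inf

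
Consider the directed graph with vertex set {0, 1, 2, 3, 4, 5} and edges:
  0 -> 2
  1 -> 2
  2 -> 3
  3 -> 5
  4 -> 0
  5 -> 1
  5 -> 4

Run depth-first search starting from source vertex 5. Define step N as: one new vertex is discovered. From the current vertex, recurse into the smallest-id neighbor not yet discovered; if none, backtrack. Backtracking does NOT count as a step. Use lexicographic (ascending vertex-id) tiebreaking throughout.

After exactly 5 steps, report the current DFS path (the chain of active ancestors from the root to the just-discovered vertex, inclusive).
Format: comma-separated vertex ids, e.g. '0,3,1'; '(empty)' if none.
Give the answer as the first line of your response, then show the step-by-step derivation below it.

5,4

step 1: discover 5; path=5; order=5
step 2: discover 1; path=5>1; order=5,1
step 3: discover 2; path=5>1>2; order=5,1,2
step 4: discover 3; path=5>1>2>3; order=5,1,2,3
step 5: discover 4; path=5>4; order=5,1,2,3,4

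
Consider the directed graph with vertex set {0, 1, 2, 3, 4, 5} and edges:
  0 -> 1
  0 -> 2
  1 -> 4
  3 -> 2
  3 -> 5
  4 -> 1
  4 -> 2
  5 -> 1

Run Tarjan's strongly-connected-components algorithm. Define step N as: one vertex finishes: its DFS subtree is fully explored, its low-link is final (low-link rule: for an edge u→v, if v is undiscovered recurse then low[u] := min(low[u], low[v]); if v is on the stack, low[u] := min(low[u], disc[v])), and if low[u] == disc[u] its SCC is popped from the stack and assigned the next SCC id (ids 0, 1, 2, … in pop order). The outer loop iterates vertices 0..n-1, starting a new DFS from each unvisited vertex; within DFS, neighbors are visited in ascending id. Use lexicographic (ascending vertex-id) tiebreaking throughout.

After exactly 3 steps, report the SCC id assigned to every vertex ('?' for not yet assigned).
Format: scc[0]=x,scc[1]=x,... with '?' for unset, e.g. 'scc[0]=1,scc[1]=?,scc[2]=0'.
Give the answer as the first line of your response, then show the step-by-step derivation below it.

scc[0]=?,scc[1]=1,scc[2]=0,scc[3]=?,scc[4]=1,scc[5]=?

step 1: low=(low[0]=0,low[1]=1,low[2]=3,low[3]=?,low[4]=1,low[5]=?); scc=(scc[0]=?,scc[1]=?,scc[2]=0,scc[3]=?,scc[4]=?,scc[5]=?)
step 2: low=(low[0]=0,low[1]=1,low[2]=3,low[3]=?,low[4]=1,low[5]=?); scc=(scc[0]=?,scc[1]=?,scc[2]=0,scc[3]=?,scc[4]=?,scc[5]=?)
step 3: low=(low[0]=0,low[1]=1,low[2]=3,low[3]=?,low[4]=1,low[5]=?); scc=(scc[0]=?,scc[1]=1,scc[2]=0,scc[3]=?,scc[4]=1,scc[5]=?)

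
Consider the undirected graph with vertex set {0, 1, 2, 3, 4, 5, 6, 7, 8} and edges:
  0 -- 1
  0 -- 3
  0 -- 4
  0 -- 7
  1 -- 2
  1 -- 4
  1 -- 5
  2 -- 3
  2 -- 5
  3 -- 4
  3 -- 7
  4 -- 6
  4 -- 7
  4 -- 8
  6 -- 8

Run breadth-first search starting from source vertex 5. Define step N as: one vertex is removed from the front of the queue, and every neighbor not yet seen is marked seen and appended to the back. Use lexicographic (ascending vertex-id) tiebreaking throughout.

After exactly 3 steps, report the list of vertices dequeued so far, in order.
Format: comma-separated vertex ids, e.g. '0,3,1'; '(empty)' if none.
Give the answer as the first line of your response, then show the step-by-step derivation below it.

5,1,2

step 1: dequeue 5; queue=[1,2]; order=5
step 2: dequeue 1; queue=[2,0,4]; order=5,1
step 3: dequeue 2; queue=[0,4,3]; order=5,1,2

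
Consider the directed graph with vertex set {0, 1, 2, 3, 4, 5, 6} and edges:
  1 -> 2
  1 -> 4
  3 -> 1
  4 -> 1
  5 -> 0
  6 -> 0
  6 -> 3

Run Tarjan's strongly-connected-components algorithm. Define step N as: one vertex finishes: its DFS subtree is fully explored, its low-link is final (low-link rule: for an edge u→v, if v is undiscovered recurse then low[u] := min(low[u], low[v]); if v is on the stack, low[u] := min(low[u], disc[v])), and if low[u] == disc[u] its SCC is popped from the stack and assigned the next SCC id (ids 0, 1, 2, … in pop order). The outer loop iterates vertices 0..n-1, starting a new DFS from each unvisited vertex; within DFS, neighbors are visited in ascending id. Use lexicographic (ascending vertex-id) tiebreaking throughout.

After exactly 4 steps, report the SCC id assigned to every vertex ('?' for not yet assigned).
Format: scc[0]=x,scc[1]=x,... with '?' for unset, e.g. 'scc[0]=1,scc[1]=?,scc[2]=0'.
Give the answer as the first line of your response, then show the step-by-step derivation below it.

scc[0]=0,scc[1]=2,scc[2]=1,scc[3]=?,scc[4]=2,scc[5]=?,scc[6]=?

step 1: low=(low[0]=0,low[1]=?,low[2]=?,low[3]=?,low[4]=?,low[5]=?,low[6]=?); scc=(scc[0]=0,scc[1]=?,scc[2]=?,scc[3]=?,scc[4]=?,scc[5]=?,scc[6]=?)
step 2: low=(low[0]=0,low[1]=1,low[2]=2,low[3]=?,low[4]=?,low[5]=?,low[6]=?); scc=(scc[0]=0,scc[1]=?,scc[2]=1,scc[3]=?,scc[4]=?,scc[5]=?,scc[6]=?)
step 3: low=(low[0]=0,low[1]=1,low[2]=2,low[3]=?,low[4]=1,low[5]=?,low[6]=?); scc=(scc[0]=0,scc[1]=?,scc[2]=1,scc[3]=?,scc[4]=?,scc[5]=?,scc[6]=?)
step 4: low=(low[0]=0,low[1]=1,low[2]=2,low[3]=?,low[4]=1,low[5]=?,low[6]=?); scc=(scc[0]=0,scc[1]=2,scc[2]=1,scc[3]=?,scc[4]=2,scc[5]=?,scc[6]=?)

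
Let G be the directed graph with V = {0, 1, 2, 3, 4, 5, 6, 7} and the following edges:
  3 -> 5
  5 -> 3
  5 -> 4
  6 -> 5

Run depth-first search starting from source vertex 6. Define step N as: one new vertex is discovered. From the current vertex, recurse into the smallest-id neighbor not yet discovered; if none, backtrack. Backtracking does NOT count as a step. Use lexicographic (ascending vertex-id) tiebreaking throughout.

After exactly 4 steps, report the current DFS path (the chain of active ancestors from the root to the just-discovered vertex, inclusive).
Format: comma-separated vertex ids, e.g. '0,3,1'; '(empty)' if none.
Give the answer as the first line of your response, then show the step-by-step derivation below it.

6,5,4

step 1: discover 6; path=6; order=6
step 2: discover 5; path=6>5; order=6,5
step 3: discover 3; path=6>5>3; order=6,5,3
step 4: discover 4; path=6>5>4; order=6,5,3,4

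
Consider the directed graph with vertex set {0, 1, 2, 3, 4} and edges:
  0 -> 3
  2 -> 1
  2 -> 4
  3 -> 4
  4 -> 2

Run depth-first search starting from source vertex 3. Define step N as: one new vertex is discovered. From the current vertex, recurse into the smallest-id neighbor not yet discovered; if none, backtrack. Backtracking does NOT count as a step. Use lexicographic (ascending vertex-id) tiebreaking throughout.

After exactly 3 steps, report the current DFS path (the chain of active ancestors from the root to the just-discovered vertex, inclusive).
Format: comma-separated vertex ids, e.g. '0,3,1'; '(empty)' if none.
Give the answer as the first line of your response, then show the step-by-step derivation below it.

3,4,2

step 1: discover 3; path=3; order=3
step 2: discover 4; path=3>4; order=3,4
step 3: discover 2; path=3>4>2; order=3,4,2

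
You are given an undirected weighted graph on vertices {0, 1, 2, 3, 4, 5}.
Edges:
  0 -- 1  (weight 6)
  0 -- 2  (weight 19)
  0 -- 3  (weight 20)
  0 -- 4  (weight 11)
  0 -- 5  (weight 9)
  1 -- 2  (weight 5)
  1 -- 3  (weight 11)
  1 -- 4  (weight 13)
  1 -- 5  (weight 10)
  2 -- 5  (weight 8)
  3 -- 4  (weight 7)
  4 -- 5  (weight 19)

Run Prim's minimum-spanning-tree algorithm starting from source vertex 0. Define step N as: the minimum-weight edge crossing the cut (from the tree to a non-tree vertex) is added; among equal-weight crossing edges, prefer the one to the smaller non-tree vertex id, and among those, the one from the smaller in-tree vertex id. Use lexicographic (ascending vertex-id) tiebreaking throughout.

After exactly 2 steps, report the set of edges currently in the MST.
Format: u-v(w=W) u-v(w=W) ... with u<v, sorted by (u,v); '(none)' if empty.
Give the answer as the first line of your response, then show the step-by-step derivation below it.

0-1(w=6) 1-2(w=5)

step 1: add edge 0-1 (w=6); MST = {0-1(w=6)}
step 2: add edge 1-2 (w=5); MST = {0-1(w=6) 1-2(w=5)}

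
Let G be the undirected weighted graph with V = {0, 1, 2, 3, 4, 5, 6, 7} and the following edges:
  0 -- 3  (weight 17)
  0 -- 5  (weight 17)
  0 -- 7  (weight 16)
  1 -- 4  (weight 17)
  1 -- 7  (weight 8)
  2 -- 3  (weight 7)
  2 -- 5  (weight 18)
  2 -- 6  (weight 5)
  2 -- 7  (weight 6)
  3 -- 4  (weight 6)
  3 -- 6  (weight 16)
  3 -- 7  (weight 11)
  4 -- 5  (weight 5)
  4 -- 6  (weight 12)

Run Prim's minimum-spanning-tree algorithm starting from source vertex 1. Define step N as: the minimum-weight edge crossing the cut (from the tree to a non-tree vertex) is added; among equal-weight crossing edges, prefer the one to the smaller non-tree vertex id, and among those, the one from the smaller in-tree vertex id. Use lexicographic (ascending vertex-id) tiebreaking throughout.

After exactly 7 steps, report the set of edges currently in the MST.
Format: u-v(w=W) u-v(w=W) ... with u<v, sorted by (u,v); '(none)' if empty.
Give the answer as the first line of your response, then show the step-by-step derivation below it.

0-7(w=16) 1-7(w=8) 2-3(w=7) 2-6(w=5) 2-7(w=6) 3-4(w=6) 4-5(w=5)

step 1: add edge 1-7 (w=8); MST = {1-7(w=8)}
step 2: add edge 2-7 (w=6); MST = {1-7(w=8) 2-7(w=6)}
step 3: add edge 2-6 (w=5); MST = {1-7(w=8) 2-6(w=5) 2-7(w=6)}
step 4: add edge 2-3 (w=7); MST = {1-7(w=8) 2-3(w=7) 2-6(w=5) 2-7(w=6)}
step 5: add edge 3-4 (w=6); MST = {1-7(w=8) 2-3(w=7) 2-6(w=5) 2-7(w=6) 3-4(w=6)}
step 6: add edge 4-5 (w=5); MST = {1-7(w=8) 2-3(w=7) 2-6(w=5) 2-7(w=6) 3-4(w=6) 4-5(w=5)}
step 7: add edge 0-7 (w=16); MST = {0-7(w=16) 1-7(w=8) 2-3(w=7) 2-6(w=5) 2-7(w=6) 3-4(w=6) 4-5(w=5)}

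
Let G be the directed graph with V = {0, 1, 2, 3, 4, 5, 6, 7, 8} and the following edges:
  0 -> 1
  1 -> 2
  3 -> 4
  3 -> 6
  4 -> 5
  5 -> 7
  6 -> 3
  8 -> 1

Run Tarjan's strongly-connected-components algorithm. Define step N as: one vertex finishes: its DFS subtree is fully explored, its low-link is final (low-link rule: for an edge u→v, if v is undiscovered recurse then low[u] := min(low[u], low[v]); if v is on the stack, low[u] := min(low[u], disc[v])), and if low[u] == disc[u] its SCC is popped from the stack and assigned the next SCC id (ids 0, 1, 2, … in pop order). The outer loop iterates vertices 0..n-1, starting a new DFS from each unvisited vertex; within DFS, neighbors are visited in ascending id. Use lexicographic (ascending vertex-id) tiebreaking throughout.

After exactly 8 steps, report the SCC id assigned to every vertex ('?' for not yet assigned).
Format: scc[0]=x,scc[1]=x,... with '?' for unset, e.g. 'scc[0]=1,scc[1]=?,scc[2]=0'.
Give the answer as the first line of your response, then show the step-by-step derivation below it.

scc[0]=2,scc[1]=1,scc[2]=0,scc[3]=6,scc[4]=5,scc[5]=4,scc[6]=6,scc[7]=3,scc[8]=?

step 1: low=(low[0]=0,low[1]=1,low[2]=2,low[3]=?,low[4]=?,low[5]=?,low[6]=?,low[7]=?,low[8]=?); scc=(scc[0]=?,scc[1]=?,scc[2]=0,scc[3]=?,scc[4]=?,scc[5]=?,scc[6]=?,scc[7]=?,scc[8]=?)
step 2: low=(low[0]=0,low[1]=1,low[2]=2,low[3]=?,low[4]=?,low[5]=?,low[6]=?,low[7]=?,low[8]=?); scc=(scc[0]=?,scc[1]=1,scc[2]=0,scc[3]=?,scc[4]=?,scc[5]=?,scc[6]=?,scc[7]=?,scc[8]=?)
step 3: low=(low[0]=0,low[1]=1,low[2]=2,low[3]=?,low[4]=?,low[5]=?,low[6]=?,low[7]=?,low[8]=?); scc=(scc[0]=2,scc[1]=1,scc[2]=0,scc[3]=?,scc[4]=?,scc[5]=?,scc[6]=?,scc[7]=?,scc[8]=?)
step 4: low=(low[0]=0,low[1]=1,low[2]=2,low[3]=3,low[4]=4,low[5]=5,low[6]=?,low[7]=6,low[8]=?); scc=(scc[0]=2,scc[1]=1,scc[2]=0,scc[3]=?,scc[4]=?,scc[5]=?,scc[6]=?,scc[7]=3,scc[8]=?)
step 5: low=(low[0]=0,low[1]=1,low[2]=2,low[3]=3,low[4]=4,low[5]=5,low[6]=?,low[7]=6,low[8]=?); scc=(scc[0]=2,scc[1]=1,scc[2]=0,scc[3]=?,scc[4]=?,scc[5]=4,scc[6]=?,scc[7]=3,scc[8]=?)
step 6: low=(low[0]=0,low[1]=1,low[2]=2,low[3]=3,low[4]=4,low[5]=5,low[6]=?,low[7]=6,low[8]=?); scc=(scc[0]=2,scc[1]=1,scc[2]=0,scc[3]=?,scc[4]=5,scc[5]=4,scc[6]=?,scc[7]=3,scc[8]=?)
step 7: low=(low[0]=0,low[1]=1,low[2]=2,low[3]=3,low[4]=4,low[5]=5,low[6]=3,low[7]=6,low[8]=?); scc=(scc[0]=2,scc[1]=1,scc[2]=0,scc[3]=?,scc[4]=5,scc[5]=4,scc[6]=?,scc[7]=3,scc[8]=?)
step 8: low=(low[0]=0,low[1]=1,low[2]=2,low[3]=3,low[4]=4,low[5]=5,low[6]=3,low[7]=6,low[8]=?); scc=(scc[0]=2,scc[1]=1,scc[2]=0,scc[3]=6,scc[4]=5,scc[5]=4,scc[6]=6,scc[7]=3,scc[8]=?)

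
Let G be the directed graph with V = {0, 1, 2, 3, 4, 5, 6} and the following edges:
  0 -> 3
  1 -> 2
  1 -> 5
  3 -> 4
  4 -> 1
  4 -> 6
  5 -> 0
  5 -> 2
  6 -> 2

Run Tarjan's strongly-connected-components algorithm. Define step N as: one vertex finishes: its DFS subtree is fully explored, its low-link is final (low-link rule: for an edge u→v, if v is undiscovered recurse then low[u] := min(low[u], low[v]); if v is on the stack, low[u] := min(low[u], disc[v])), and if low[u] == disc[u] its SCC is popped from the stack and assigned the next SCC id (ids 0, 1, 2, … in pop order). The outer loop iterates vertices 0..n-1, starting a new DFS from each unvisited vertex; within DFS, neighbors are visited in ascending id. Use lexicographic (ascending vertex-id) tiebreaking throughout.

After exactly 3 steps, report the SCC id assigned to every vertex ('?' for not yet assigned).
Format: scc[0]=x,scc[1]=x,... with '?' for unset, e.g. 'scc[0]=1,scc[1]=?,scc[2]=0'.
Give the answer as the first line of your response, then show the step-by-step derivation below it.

scc[0]=?,scc[1]=?,scc[2]=0,scc[3]=?,scc[4]=?,scc[5]=?,scc[6]=?

step 1: low=(low[0]=0,low[1]=3,low[2]=4,low[3]=1,low[4]=2,low[5]=?,low[6]=?); scc=(scc[0]=?,scc[1]=?,scc[2]=0,scc[3]=?,scc[4]=?,scc[5]=?,scc[6]=?)
step 2: low=(low[0]=0,low[1]=3,low[2]=4,low[3]=1,low[4]=2,low[5]=0,low[6]=?); scc=(scc[0]=?,scc[1]=?,scc[2]=0,scc[3]=?,scc[4]=?,scc[5]=?,scc[6]=?)
step 3: low=(low[0]=0,low[1]=0,low[2]=4,low[3]=1,low[4]=2,low[5]=0,low[6]=?); scc=(scc[0]=?,scc[1]=?,scc[2]=0,scc[3]=?,scc[4]=?,scc[5]=?,scc[6]=?)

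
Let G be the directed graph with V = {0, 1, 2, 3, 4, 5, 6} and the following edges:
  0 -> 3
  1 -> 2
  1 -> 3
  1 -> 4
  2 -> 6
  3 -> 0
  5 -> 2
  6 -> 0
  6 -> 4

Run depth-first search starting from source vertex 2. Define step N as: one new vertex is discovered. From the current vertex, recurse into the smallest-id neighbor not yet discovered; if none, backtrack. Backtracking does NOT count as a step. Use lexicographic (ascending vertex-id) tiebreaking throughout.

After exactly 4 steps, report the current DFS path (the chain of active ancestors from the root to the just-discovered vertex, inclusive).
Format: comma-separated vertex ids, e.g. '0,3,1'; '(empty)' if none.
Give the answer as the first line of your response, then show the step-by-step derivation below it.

2,6,0,3

step 1: discover 2; path=2; order=2
step 2: discover 6; path=2>6; order=2,6
step 3: discover 0; path=2>6>0; order=2,6,0
step 4: discover 3; path=2>6>0>3; order=2,6,0,3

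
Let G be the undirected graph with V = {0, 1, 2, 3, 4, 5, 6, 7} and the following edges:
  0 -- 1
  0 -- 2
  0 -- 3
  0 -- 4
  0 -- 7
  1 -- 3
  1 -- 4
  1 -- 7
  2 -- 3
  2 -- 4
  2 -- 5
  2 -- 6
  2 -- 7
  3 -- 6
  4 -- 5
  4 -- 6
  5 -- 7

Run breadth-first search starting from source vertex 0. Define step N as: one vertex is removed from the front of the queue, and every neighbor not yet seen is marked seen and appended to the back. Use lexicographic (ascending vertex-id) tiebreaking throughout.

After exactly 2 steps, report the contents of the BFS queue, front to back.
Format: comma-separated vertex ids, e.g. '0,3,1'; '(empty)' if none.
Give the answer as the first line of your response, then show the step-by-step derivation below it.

2,3,4,7

step 1: dequeue 0; queue=[1,2,3,4,7]; order=0
step 2: dequeue 1; queue=[2,3,4,7]; order=0,1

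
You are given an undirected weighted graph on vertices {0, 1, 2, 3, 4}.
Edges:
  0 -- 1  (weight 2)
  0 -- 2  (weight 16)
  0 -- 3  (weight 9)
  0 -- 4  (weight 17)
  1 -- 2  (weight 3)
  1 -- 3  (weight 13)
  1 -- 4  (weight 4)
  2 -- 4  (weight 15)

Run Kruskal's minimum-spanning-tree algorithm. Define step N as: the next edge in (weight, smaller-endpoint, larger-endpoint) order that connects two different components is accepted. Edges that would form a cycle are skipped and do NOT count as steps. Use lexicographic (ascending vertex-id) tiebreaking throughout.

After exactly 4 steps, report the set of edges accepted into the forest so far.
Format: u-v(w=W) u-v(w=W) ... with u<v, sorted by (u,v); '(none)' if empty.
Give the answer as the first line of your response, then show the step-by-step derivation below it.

0-1(w=2) 0-3(w=9) 1-2(w=3) 1-4(w=4)

step 1: add edge 0-1 (w=2); MST = {0-1(w=2)}
step 2: add edge 1-2 (w=3); MST = {0-1(w=2) 1-2(w=3)}
step 3: add edge 1-4 (w=4); MST = {0-1(w=2) 1-2(w=3) 1-4(w=4)}
step 4: add edge 0-3 (w=9); MST = {0-1(w=2) 0-3(w=9) 1-2(w=3) 1-4(w=4)}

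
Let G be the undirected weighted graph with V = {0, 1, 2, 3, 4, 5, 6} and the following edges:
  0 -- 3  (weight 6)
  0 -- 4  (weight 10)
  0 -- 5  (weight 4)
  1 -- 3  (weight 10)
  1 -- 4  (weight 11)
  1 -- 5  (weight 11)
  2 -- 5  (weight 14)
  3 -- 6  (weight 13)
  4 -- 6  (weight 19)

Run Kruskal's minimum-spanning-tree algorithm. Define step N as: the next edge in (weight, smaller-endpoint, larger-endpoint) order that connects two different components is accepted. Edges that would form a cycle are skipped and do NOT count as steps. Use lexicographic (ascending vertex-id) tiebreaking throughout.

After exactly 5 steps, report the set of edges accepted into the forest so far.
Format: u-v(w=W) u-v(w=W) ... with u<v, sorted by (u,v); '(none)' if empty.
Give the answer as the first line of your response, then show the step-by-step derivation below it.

0-3(w=6) 0-4(w=10) 0-5(w=4) 1-3(w=10) 3-6(w=13)

step 1: add edge 0-5 (w=4); MST = {0-5(w=4)}
step 2: add edge 0-3 (w=6); MST = {0-3(w=6) 0-5(w=4)}
step 3: add edge 0-4 (w=10); MST = {0-3(w=6) 0-4(w=10) 0-5(w=4)}
step 4: add edge 1-3 (w=10); MST = {0-3(w=6) 0-4(w=10) 0-5(w=4) 1-3(w=10)}
step 5: add edge 3-6 (w=13); MST = {0-3(w=6) 0-4(w=10) 0-5(w=4) 1-3(w=10) 3-6(w=13)}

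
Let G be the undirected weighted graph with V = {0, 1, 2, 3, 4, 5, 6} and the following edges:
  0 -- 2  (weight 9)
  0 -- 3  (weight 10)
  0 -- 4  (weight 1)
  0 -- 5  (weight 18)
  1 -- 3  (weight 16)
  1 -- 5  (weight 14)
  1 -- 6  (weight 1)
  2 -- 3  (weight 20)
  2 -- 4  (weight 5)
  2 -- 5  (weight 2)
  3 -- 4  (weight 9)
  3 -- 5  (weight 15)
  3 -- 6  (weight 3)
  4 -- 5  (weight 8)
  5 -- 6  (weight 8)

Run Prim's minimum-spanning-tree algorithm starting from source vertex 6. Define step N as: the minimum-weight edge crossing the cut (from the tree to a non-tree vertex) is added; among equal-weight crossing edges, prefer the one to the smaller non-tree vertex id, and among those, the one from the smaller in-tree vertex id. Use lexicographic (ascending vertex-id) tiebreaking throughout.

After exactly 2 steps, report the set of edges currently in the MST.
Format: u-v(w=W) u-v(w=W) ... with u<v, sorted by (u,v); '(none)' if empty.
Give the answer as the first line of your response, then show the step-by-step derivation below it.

1-6(w=1) 3-6(w=3)

step 1: add edge 1-6 (w=1); MST = {1-6(w=1)}
step 2: add edge 3-6 (w=3); MST = {1-6(w=1) 3-6(w=3)}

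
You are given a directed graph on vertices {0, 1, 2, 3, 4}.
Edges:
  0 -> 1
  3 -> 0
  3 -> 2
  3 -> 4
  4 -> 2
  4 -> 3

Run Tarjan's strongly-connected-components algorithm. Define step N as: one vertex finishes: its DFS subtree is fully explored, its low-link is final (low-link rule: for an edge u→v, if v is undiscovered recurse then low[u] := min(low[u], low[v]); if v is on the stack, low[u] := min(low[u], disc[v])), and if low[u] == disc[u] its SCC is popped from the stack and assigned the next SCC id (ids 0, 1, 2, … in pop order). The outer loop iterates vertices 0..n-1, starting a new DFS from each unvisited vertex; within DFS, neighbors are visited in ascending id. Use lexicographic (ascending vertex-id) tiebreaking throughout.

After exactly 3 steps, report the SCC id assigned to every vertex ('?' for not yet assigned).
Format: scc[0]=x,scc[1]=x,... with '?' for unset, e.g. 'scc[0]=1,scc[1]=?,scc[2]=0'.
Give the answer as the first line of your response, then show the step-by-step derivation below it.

scc[0]=1,scc[1]=0,scc[2]=2,scc[3]=?,scc[4]=?

step 1: low=(low[0]=0,low[1]=1,low[2]=?,low[3]=?,low[4]=?); scc=(scc[0]=?,scc[1]=0,scc[2]=?,scc[3]=?,scc[4]=?)
step 2: low=(low[0]=0,low[1]=1,low[2]=?,low[3]=?,low[4]=?); scc=(scc[0]=1,scc[1]=0,scc[2]=?,scc[3]=?,scc[4]=?)
step 3: low=(low[0]=0,low[1]=1,low[2]=2,low[3]=?,low[4]=?); scc=(scc[0]=1,scc[1]=0,scc[2]=2,scc[3]=?,scc[4]=?)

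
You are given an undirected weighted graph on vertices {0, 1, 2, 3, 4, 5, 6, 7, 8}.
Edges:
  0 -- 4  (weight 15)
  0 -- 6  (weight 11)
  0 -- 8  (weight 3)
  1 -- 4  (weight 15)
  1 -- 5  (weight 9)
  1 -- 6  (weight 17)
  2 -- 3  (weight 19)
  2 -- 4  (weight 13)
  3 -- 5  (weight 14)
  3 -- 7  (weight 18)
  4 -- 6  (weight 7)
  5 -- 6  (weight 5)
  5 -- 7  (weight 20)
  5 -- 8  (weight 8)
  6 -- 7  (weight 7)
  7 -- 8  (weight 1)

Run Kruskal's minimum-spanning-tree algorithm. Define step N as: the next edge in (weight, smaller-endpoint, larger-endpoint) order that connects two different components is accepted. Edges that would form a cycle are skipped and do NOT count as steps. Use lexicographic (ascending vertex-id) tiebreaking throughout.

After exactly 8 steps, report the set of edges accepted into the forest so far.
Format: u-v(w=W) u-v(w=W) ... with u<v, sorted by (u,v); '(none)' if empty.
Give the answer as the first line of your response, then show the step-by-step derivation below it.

0-8(w=3) 1-5(w=9) 2-4(w=13) 3-5(w=14) 4-6(w=7) 5-6(w=5) 6-7(w=7) 7-8(w=1)

step 1: add edge 7-8 (w=1); MST = {7-8(w=1)}
step 2: add edge 0-8 (w=3); MST = {0-8(w=3) 7-8(w=1)}
step 3: add edge 5-6 (w=5); MST = {0-8(w=3) 5-6(w=5) 7-8(w=1)}
step 4: add edge 4-6 (w=7); MST = {0-8(w=3) 4-6(w=7) 5-6(w=5) 7-8(w=1)}
step 5: add edge 6-7 (w=7); MST = {0-8(w=3) 4-6(w=7) 5-6(w=5) 6-7(w=7) 7-8(w=1)}
step 6: add edge 1-5 (w=9); MST = {0-8(w=3) 1-5(w=9) 4-6(w=7) 5-6(w=5) 6-7(w=7) 7-8(w=1)}
step 7: add edge 2-4 (w=13); MST = {0-8(w=3) 1-5(w=9) 2-4(w=13) 4-6(w=7) 5-6(w=5) 6-7(w=7) 7-8(w=1)}
step 8: add edge 3-5 (w=14); MST = {0-8(w=3) 1-5(w=9) 2-4(w=13) 3-5(w=14) 4-6(w=7) 5-6(w=5) 6-7(w=7) 7-8(w=1)}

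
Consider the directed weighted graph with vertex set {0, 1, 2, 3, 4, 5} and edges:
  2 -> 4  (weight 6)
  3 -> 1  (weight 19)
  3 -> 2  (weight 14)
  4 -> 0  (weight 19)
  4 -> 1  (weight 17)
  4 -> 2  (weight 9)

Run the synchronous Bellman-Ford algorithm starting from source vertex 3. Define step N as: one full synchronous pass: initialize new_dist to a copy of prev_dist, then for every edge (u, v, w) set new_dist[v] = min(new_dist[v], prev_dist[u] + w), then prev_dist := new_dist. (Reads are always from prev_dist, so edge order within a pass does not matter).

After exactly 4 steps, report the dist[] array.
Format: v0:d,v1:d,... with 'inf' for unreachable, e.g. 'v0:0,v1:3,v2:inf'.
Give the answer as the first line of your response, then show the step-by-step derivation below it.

v0:39,v1:19,v2:14,v3:0,v4:20,v5:inf

step 1: dist = v0:inf,v1:19,v2:14,v3:0,v4:inf,v5:inf
step 2: dist = v0:inf,v1:19,v2:14,v3:0,v4:20,v5:inf
step 3: dist = v0:39,v1:19,v2:14,v3:0,v4:20,v5:inf
step 4: dist = v0:39,v1:19,v2:14,v3:0,v4:20,v5:inf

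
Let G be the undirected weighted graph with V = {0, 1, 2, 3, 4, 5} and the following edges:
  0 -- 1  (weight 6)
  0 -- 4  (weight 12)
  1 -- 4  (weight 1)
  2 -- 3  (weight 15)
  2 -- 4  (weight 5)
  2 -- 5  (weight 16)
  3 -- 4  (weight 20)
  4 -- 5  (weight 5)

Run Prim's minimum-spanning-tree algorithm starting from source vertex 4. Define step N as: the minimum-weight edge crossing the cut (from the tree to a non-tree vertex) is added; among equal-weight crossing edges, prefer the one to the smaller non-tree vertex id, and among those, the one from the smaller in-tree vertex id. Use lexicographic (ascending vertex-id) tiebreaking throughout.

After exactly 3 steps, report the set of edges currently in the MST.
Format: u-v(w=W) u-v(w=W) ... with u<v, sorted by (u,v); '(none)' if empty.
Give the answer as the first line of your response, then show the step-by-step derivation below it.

1-4(w=1) 2-4(w=5) 4-5(w=5)

step 1: add edge 1-4 (w=1); MST = {1-4(w=1)}
step 2: add edge 2-4 (w=5); MST = {1-4(w=1) 2-4(w=5)}
step 3: add edge 4-5 (w=5); MST = {1-4(w=1) 2-4(w=5) 4-5(w=5)}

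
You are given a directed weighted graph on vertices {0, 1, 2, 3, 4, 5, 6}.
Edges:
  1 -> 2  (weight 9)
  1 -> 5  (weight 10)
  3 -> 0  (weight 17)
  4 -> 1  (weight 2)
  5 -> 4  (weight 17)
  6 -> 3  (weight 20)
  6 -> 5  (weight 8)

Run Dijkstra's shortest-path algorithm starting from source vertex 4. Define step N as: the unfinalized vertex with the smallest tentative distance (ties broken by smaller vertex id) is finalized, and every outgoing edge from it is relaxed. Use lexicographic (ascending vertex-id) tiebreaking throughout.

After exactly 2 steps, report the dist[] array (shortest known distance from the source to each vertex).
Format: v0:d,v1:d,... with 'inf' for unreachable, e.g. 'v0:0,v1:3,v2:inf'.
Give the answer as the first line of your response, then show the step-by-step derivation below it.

v0:inf,v1:2,v2:11,v3:inf,v4:0,v5:12,v6:inf

step 1: dist = v0:inf,v1:2,v2:inf,v3:inf,v4:0,v5:inf,v6:inf
step 2: dist = v0:inf,v1:2,v2:11,v3:inf,v4:0,v5:12,v6:inf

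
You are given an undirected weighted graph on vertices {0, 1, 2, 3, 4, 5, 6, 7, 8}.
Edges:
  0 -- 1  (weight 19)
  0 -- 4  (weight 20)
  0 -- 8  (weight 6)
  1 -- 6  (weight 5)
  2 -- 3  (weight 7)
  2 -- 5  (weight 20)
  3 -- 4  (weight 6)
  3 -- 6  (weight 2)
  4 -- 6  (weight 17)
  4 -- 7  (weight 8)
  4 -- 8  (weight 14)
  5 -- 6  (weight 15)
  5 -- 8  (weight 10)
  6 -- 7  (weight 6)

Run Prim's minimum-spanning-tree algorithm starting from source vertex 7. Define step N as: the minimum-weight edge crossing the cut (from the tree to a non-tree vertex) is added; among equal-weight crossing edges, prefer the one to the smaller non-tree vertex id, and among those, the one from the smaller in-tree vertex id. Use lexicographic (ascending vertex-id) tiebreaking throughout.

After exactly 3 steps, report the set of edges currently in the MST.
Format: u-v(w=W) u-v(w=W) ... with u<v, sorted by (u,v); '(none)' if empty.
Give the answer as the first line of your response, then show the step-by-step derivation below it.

1-6(w=5) 3-6(w=2) 6-7(w=6)

step 1: add edge 6-7 (w=6); MST = {6-7(w=6)}
step 2: add edge 3-6 (w=2); MST = {3-6(w=2) 6-7(w=6)}
step 3: add edge 1-6 (w=5); MST = {1-6(w=5) 3-6(w=2) 6-7(w=6)}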